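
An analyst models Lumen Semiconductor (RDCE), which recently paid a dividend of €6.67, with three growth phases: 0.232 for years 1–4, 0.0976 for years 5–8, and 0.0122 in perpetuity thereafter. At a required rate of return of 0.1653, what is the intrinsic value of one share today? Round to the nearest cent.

€102.85

Three-stage DDM. Project D₁…D_8; terminal Gordon value at t=8 with g = 0.0122; discount at r = 0.1653.
D_1 = 8.2174
D_2 = 10.1239
D_3 = 12.4726
D_4 = 15.3663
D_5 = 16.8660
D_6 = 18.5122
D_7 = 20.3189
D_8 = 22.3021
TV_8 = 22.5741/(0.1653−0.0122) = 147.4471
P₀ = Σ Dₜ/(1+r)ᵗ + TV_8/(1+r)^8 = 102.8522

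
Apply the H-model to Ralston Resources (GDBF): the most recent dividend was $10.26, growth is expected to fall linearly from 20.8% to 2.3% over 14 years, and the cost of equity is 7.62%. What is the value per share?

H-model: P₀ = D₀[(1+g_L) + H(g_S−g_L)]/(r−g_L), with H = 14/2 = 7.
P₀ = 10.26 × [(1+0.023) + 7×(0.208−0.023)] / (0.0762−0.023)
   = 10.26 × 2.3180 / 0.0532 = 447.0429

$447.04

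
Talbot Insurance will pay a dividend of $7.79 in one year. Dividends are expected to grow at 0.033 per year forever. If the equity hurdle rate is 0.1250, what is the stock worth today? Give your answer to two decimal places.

$84.67

Gordon growth model: P₀ = D₁/(r − g), with D₁ = 7.79 given directly.
P₀ = 7.7900 / (0.125 − 0.033) = 7.7900 / 0.092 = 84.6739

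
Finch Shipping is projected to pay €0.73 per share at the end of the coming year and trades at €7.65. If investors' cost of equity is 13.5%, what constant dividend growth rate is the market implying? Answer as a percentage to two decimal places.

From P₀ = D₁/(r − g), the implied growth is g = r − D₁/P₀.
g = 0.135 − 0.73/7.65 = 0.135 − 0.09542 = 0.03958

3.96%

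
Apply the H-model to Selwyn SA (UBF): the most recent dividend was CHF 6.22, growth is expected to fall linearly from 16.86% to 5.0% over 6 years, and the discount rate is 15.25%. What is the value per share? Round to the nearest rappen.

CHF 85.31

H-model: P₀ = D₀[(1+g_L) + H(g_S−g_L)]/(r−g_L), with H = 6/2 = 3.
P₀ = 6.22 × [(1+0.05) + 3×(0.1686−0.05)] / (0.1525−0.05)
   = 6.22 × 1.4058 / 0.1025 = 85.3081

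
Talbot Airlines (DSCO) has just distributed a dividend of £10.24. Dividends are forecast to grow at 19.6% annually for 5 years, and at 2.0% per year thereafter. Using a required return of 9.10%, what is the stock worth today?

Two-stage DDM. Project D₁…D_5 at 0.196, terminal growth 0.02, discount at r = 0.091.
D_1 = 12.2470
D_2 = 14.6475
D_3 = 17.5184
D_4 = 20.9520
D_5 = 25.0585
Terminal value at t=5: TV = D_6/(r−g) = 25.5597/(0.091−0.02) = 359.9960
P₀ = 12.2470/(1+0.091)^1 + 14.6475/(1+0.091)^2 + 17.5184/(1+0.091)^3 + 20.9520/(1+0.091)^4 + 25.0585/(1+0.091)^5 + 359.9960/(1+0.091)^5 = 300.9244

£300.92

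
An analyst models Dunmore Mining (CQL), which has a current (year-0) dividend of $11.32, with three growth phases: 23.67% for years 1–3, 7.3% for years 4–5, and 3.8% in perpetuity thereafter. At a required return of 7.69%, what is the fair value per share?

Three-stage DDM. Project D₁…D_5; terminal Gordon value at t=5 with g = 0.038; discount at r = 0.0769.
D_1 = 13.9994
D_2 = 17.3131
D_3 = 21.4111
D_4 = 22.9741
D_5 = 24.6513
TV_5 = 25.5880/(0.0769−0.038) = 657.7891
P₀ = Σ Dₜ/(1+r)ᵗ + TV_5/(1+r)^5 = 533.3356

$533.34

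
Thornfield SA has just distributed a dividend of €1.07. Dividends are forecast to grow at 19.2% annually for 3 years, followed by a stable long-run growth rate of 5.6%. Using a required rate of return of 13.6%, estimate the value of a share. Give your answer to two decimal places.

€19.85

Two-stage DDM. Project D₁…D_3 at 0.192, terminal growth 0.056, discount at r = 0.136.
D_1 = 1.2754
D_2 = 1.5203
D_3 = 1.8122
Terminal value at t=3: TV = D_4/(r−g) = 1.9137/(0.136−0.056) = 23.9214
P₀ = 1.2754/(1+0.136)^1 + 1.5203/(1+0.136)^2 + 1.8122/(1+0.136)^3 + 23.9214/(1+0.136)^3 = 19.8544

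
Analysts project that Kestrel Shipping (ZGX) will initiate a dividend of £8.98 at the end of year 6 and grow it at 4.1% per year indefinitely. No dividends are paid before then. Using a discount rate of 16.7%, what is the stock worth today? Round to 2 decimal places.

£32.93

Deferred-dividend DDM. At t=5 the remaining stream is a growing perpetuity with first payment D_6 = 8.98.
V_5 = D_6/(r−g) = 8.98/(0.167−0.041) = 71.2698
P₀ = V_5/(1+r)^5 = 71.2698/(1+0.167)^5 = 32.9270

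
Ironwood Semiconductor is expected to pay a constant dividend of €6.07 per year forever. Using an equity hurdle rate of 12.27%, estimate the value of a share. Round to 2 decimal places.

Zero-growth DDM (perpetuity): P₀ = D/r = 6.07 / 0.1227 = 49.4703

€49.47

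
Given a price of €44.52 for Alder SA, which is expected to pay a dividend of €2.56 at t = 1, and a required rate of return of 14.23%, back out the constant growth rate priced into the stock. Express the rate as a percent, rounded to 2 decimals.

8.48%

From P₀ = D₁/(r − g), the implied growth is g = r − D₁/P₀.
g = 0.1423 − 2.56/44.52 = 0.1423 − 0.05750 = 0.08480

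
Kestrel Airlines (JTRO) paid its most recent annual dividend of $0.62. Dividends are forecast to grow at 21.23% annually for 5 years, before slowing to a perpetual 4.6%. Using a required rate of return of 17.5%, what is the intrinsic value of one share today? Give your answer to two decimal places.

$9.29

Two-stage DDM. Project D₁…D_5 at 0.2123, terminal growth 0.046, discount at r = 0.175.
D_1 = 0.7516
D_2 = 0.9112
D_3 = 1.1046
D_4 = 1.3392
D_5 = 1.6235
Terminal value at t=5: TV = D_6/(r−g) = 1.6981/(0.175−0.046) = 13.1639
P₀ = 0.7516/(1+0.175)^1 + 0.9112/(1+0.175)^2 + 1.1046/(1+0.175)^3 + 1.3392/(1+0.175)^4 + 1.6235/(1+0.175)^5 + 13.1639/(1+0.175)^5 = 9.2856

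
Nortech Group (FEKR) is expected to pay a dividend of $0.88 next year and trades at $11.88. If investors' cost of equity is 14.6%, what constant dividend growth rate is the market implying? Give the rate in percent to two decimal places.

7.19%

From P₀ = D₁/(r − g), the implied growth is g = r − D₁/P₀.
g = 0.146 − 0.88/11.88 = 0.146 − 0.07407 = 0.07193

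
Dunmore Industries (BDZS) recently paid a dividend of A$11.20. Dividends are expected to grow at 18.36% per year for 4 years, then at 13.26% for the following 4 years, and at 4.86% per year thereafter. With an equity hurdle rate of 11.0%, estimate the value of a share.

Three-stage DDM. Project D₁…D_8; terminal Gordon value at t=8 with g = 0.0486; discount at r = 0.11.
D_1 = 13.2563
D_2 = 15.6902
D_3 = 18.5709
D_4 = 21.9805
D_5 = 24.8951
D_6 = 28.1962
D_7 = 31.9350
D_8 = 36.1696
TV_8 = 37.9275/(0.11−0.0486) = 617.7113
P₀ = Σ Dₜ/(1+r)ᵗ + TV_8/(1+r)^8 = 381.7022

A$381.70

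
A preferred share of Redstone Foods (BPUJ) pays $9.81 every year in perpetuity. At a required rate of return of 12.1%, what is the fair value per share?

$81.07

Zero-growth DDM (perpetuity): P₀ = D/r = 9.81 / 0.121 = 81.0744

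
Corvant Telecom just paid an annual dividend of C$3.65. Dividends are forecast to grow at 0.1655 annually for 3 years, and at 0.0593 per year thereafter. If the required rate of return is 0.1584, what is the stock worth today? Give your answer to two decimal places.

Two-stage DDM. Project D₁…D_3 at 0.1655, terminal growth 0.0593, discount at r = 0.1584.
D_1 = 4.2541
D_2 = 4.9581
D_3 = 5.7787
Terminal value at t=3: TV = D_4/(r−g) = 6.1214/(0.1584−0.0593) = 61.7696
P₀ = 4.2541/(1+0.1584)^1 + 4.9581/(1+0.1584)^2 + 5.7787/(1+0.1584)^3 + 61.7696/(1+0.1584)^3 = 50.8222

C$50.82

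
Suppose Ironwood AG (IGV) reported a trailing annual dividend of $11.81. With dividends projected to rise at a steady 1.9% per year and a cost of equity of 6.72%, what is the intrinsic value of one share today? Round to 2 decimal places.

Gordon growth model: P₀ = D₁/(r − g). D₁ = 11.81 × (1 + 0.019) = 12.0344.
P₀ = 12.0344 / (0.0672 − 0.019) = 12.0344 / 0.0482 = 249.6761

$249.68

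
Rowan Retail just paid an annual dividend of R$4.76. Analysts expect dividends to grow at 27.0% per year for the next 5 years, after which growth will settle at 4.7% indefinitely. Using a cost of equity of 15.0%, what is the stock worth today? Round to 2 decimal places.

Two-stage DDM. Project D₁…D_5 at 0.27, terminal growth 0.047, discount at r = 0.15.
D_1 = 6.0452
D_2 = 7.6774
D_3 = 9.7503
D_4 = 12.3829
D_5 = 15.7263
Terminal value at t=5: TV = D_6/(r−g) = 16.4654/(0.15−0.047) = 159.8582
P₀ = 6.0452/(1+0.15)^1 + 7.6774/(1+0.15)^2 + 9.7503/(1+0.15)^3 + 12.3829/(1+0.15)^4 + 15.7263/(1+0.15)^5 + 159.8582/(1+0.15)^5 = 111.8494

R$111.85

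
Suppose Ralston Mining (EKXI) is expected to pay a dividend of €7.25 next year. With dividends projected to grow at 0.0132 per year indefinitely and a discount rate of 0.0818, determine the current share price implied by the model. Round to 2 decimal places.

€105.69

Gordon growth model: P₀ = D₁/(r − g), with D₁ = 7.25 given directly.
P₀ = 7.2500 / (0.0818 − 0.0132) = 7.2500 / 0.0686 = 105.6851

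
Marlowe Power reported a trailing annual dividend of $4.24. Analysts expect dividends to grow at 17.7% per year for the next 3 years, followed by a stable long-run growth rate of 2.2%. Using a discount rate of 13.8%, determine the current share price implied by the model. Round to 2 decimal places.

Two-stage DDM. Project D₁…D_3 at 0.177, terminal growth 0.022, discount at r = 0.138.
D_1 = 4.9905
D_2 = 5.8738
D_3 = 6.9135
Terminal value at t=3: TV = D_4/(r−g) = 7.0656/(0.138−0.022) = 60.9099
P₀ = 4.9905/(1+0.138)^1 + 5.8738/(1+0.138)^2 + 6.9135/(1+0.138)^3 + 60.9099/(1+0.138)^3 = 54.9416

$54.94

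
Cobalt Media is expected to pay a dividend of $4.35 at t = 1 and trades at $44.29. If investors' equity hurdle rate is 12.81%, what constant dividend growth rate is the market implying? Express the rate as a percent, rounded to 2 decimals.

From P₀ = D₁/(r − g), the implied growth is g = r − D₁/P₀.
g = 0.1281 − 4.35/44.29 = 0.1281 − 0.09822 = 0.02988

2.99%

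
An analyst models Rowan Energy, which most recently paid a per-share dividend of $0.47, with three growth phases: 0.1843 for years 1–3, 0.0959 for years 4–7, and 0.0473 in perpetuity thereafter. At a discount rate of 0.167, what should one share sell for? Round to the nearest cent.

Three-stage DDM. Project D₁…D_7; terminal Gordon value at t=7 with g = 0.0473; discount at r = 0.167.
D_1 = 0.5566
D_2 = 0.6592
D_3 = 0.7807
D_4 = 0.8556
D_5 = 0.9376
D_6 = 1.0275
D_7 = 1.1261
TV_7 = 1.1793/(0.167−0.0473) = 9.8524
P₀ = Σ Dₜ/(1+r)ᵗ + TV_7/(1+r)^7 = 6.4778

$6.48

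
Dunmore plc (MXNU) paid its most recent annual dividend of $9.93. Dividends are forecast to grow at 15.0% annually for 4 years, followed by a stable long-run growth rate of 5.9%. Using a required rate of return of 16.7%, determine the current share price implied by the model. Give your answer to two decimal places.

Two-stage DDM. Project D₁…D_4 at 0.15, terminal growth 0.059, discount at r = 0.167.
D_1 = 11.4195
D_2 = 13.1324
D_3 = 15.1023
D_4 = 17.3676
Terminal value at t=4: TV = D_5/(r−g) = 18.3923/(0.167−0.059) = 170.2993
P₀ = 11.4195/(1+0.167)^1 + 13.1324/(1+0.167)^2 + 15.1023/(1+0.167)^3 + 17.3676/(1+0.167)^4 + 170.2993/(1+0.167)^4 = 130.1127

$130.11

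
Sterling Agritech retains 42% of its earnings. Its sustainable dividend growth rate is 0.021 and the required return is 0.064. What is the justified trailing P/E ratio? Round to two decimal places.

13.77

Payout ratio b = 1 − 0.42 = 0.58.
Justified trailing P/E = b(1+g)/(r−g) = 0.58×(1+0.021)/(0.064−0.021) = 13.7716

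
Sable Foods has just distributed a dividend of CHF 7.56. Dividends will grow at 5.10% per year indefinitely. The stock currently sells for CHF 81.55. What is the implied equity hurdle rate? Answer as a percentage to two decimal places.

Rearranging the constant-growth DDM: r = D₁/P₀ + g.
D₁ = 7.56 × (1 + 0.051) = 7.9456.
r = 7.9456 / 81.55 + 0.051 = 0.09743 + 0.051 = 0.14843

14.84%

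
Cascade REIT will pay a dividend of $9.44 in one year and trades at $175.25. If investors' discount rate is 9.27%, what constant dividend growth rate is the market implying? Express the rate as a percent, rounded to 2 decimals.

3.88%

From P₀ = D₁/(r − g), the implied growth is g = r − D₁/P₀.
g = 0.0927 − 9.44/175.25 = 0.0927 − 0.05387 = 0.03883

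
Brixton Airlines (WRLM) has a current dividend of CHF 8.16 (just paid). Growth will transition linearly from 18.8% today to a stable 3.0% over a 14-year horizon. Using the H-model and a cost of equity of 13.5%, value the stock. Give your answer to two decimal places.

CHF 166.00

H-model: P₀ = D₀[(1+g_L) + H(g_S−g_L)]/(r−g_L), with H = 14/2 = 7.
P₀ = 8.16 × [(1+0.03) + 7×(0.188−0.03)] / (0.135−0.03)
   = 8.16 × 2.1360 / 0.105 = 165.9977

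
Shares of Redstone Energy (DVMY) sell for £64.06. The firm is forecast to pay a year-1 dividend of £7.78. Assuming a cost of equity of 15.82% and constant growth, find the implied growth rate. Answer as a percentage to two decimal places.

From P₀ = D₁/(r − g), the implied growth is g = r − D₁/P₀.
g = 0.1582 − 7.78/64.06 = 0.1582 − 0.12145 = 0.03675

3.68%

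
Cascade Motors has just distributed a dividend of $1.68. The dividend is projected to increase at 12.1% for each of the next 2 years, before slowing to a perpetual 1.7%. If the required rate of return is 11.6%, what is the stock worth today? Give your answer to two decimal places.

$20.80

Two-stage DDM. Project D₁…D_2 at 0.121, terminal growth 0.017, discount at r = 0.116.
D_1 = 1.8833
D_2 = 2.1112
Terminal value at t=2: TV = D_3/(r−g) = 2.1470/(0.116−0.017) = 21.6873
P₀ = 1.8833/(1+0.116)^1 + 2.1112/(1+0.116)^2 + 21.6873/(1+0.116)^2 = 20.7958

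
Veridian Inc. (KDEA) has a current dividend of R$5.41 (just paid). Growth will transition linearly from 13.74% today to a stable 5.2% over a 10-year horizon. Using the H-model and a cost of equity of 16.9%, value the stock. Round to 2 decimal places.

H-model: P₀ = D₀[(1+g_L) + H(g_S−g_L)]/(r−g_L), with H = 10/2 = 5.
P₀ = 5.41 × [(1+0.052) + 5×(0.1374−0.052)] / (0.169−0.052)
   = 5.41 × 1.4790 / 0.117 = 68.3879

R$68.39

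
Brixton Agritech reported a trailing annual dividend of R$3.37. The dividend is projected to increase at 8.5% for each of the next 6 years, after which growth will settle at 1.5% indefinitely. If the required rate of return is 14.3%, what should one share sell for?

R$36.47

Two-stage DDM. Project D₁…D_6 at 0.085, terminal growth 0.015, discount at r = 0.143.
D_1 = 3.6564
D_2 = 3.9672
D_3 = 4.3045
D_4 = 4.6703
D_5 = 5.0673
D_6 = 5.4980
Terminal value at t=6: TV = D_7/(r−g) = 5.5805/(0.143−0.015) = 43.5978
P₀ = 3.6564/(1+0.143)^1 + 3.9672/(1+0.143)^2 + 4.3045/(1+0.143)^3 + 4.6703/(1+0.143)^4 + 5.0673/(1+0.143)^5 + 5.4980/(1+0.143)^6 + 43.5978/(1+0.143)^6 = 36.4694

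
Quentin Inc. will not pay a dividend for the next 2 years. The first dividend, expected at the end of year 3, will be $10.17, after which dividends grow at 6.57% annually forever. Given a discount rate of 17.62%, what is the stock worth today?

$66.53

Deferred-dividend DDM. At t=2 the remaining stream is a growing perpetuity with first payment D_3 = 10.17.
V_2 = D_3/(r−g) = 10.17/(0.1762−0.0657) = 92.0362
P₀ = V_2/(1+r)^2 = 92.0362/(1+0.1762)^2 = 66.5268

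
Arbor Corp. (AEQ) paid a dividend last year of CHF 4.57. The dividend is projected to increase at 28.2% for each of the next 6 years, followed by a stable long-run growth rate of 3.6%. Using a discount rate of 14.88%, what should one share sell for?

CHF 122.03

Two-stage DDM. Project D₁…D_6 at 0.282, terminal growth 0.036, discount at r = 0.1488.
D_1 = 5.8587
D_2 = 7.5109
D_3 = 9.6290
D_4 = 12.3444
D_5 = 15.8255
D_6 = 20.2882
Terminal value at t=6: TV = D_7/(r−g) = 21.0186/(0.1488−0.036) = 186.3352
P₀ = 5.8587/(1+0.1488)^1 + 7.5109/(1+0.1488)^2 + 9.6290/(1+0.1488)^3 + 12.3444/(1+0.1488)^4 + 15.8255/(1+0.1488)^5 + 20.2882/(1+0.1488)^6 + 186.3352/(1+0.1488)^6 = 122.0292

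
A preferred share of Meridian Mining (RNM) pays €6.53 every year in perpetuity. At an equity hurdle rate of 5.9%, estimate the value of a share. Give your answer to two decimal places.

Zero-growth DDM (perpetuity): P₀ = D/r = 6.53 / 0.059 = 110.6780

€110.68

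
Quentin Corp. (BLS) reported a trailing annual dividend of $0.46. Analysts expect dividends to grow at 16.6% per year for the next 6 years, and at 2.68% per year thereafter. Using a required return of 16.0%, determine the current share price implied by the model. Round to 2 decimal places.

$6.47

Two-stage DDM. Project D₁…D_6 at 0.166, terminal growth 0.0268, discount at r = 0.16.
D_1 = 0.5364
D_2 = 0.6254
D_3 = 0.7292
D_4 = 0.8503
D_5 = 0.9914
D_6 = 1.1560
Terminal value at t=6: TV = D_7/(r−g) = 1.1870/(0.16−0.0268) = 8.9111
P₀ = 0.5364/(1+0.16)^1 + 0.6254/(1+0.16)^2 + 0.7292/(1+0.16)^3 + 0.8503/(1+0.16)^4 + 0.9914/(1+0.16)^5 + 1.1560/(1+0.16)^6 + 8.9111/(1+0.16)^6 = 6.4679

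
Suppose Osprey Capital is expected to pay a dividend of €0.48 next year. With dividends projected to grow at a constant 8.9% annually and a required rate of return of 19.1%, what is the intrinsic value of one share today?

€4.71

Gordon growth model: P₀ = D₁/(r − g), with D₁ = 0.48 given directly.
P₀ = 0.4800 / (0.191 − 0.089) = 0.4800 / 0.102 = 4.7059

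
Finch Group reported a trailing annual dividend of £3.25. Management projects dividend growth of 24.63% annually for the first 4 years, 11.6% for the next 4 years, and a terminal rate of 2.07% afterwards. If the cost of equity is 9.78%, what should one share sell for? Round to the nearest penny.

Three-stage DDM. Project D₁…D_8; terminal Gordon value at t=8 with g = 0.0207; discount at r = 0.0978.
D_1 = 4.0505
D_2 = 5.0481
D_3 = 6.2915
D_4 = 7.8410
D_5 = 8.7506
D_6 = 9.7657
D_7 = 10.8985
D_8 = 12.1627
TV_8 = 12.4145/(0.0978−0.0207) = 161.0179
P₀ = Σ Dₜ/(1+r)ᵗ + TV_8/(1+r)^8 = 116.8655

£116.87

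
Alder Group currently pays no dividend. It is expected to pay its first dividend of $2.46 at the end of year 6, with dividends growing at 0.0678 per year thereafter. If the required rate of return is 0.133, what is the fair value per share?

Deferred-dividend DDM. At t=5 the remaining stream is a growing perpetuity with first payment D_6 = 2.46.
V_5 = D_6/(r−g) = 2.46/(0.133−0.0678) = 37.7301
P₀ = V_5/(1+r)^5 = 37.7301/(1+0.133)^5 = 20.2087

$20.21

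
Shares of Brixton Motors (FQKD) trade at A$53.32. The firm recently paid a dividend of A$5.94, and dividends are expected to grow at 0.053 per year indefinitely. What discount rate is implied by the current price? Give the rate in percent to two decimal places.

Rearranging the constant-growth DDM: r = D₁/P₀ + g.
D₁ = 5.94 × (1 + 0.053) = 6.2548.
r = 6.2548 / 53.32 + 0.053 = 0.11731 + 0.053 = 0.17031

17.03%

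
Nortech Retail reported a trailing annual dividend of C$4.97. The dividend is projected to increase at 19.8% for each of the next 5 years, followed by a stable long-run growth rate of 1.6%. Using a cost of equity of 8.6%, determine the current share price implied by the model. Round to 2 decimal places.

Two-stage DDM. Project D₁…D_5 at 0.198, terminal growth 0.016, discount at r = 0.086.
D_1 = 5.9541
D_2 = 7.1330
D_3 = 8.5453
D_4 = 10.2373
D_5 = 12.2642
Terminal value at t=5: TV = D_6/(r−g) = 12.4605/(0.086−0.016) = 178.0066
P₀ = 5.9541/(1+0.086)^1 + 7.1330/(1+0.086)^2 + 8.5453/(1+0.086)^3 + 10.2373/(1+0.086)^4 + 12.2642/(1+0.086)^5 + 178.0066/(1+0.086)^5 = 151.5193

C$151.52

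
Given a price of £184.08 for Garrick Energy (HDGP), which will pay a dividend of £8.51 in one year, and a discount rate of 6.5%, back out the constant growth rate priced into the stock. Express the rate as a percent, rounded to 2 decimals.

From P₀ = D₁/(r − g), the implied growth is g = r − D₁/P₀.
g = 0.065 − 8.51/184.08 = 0.065 − 0.04623 = 0.01877

1.88%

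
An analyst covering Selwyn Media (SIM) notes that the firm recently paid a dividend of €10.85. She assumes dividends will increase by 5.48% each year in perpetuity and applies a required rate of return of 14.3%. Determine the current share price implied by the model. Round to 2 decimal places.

Gordon growth model: P₀ = D₁/(r − g). D₁ = 10.85 × (1 + 0.0548) = 11.4446.
P₀ = 11.4446 / (0.143 − 0.0548) = 11.4446 / 0.0882 = 129.7571

€129.76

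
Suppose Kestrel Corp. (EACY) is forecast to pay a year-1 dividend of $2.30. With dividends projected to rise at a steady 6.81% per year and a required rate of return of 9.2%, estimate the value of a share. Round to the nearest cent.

Gordon growth model: P₀ = D₁/(r − g), with D₁ = 2.30 given directly.
P₀ = 2.3000 / (0.092 − 0.0681) = 2.3000 / 0.0239 = 96.2343

$96.23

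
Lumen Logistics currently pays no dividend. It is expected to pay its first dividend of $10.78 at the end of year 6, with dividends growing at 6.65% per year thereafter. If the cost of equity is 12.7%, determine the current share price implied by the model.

$98.00

Deferred-dividend DDM. At t=5 the remaining stream is a growing perpetuity with first payment D_6 = 10.78.
V_5 = D_6/(r−g) = 10.78/(0.127−0.0665) = 178.1818
P₀ = V_5/(1+r)^5 = 178.1818/(1+0.127)^5 = 98.0040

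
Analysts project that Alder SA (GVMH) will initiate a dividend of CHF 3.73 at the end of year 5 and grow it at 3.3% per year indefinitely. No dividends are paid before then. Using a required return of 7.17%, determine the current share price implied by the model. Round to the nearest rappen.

CHF 73.06

Deferred-dividend DDM. At t=4 the remaining stream is a growing perpetuity with first payment D_5 = 3.73.
V_4 = D_5/(r−g) = 3.73/(0.0717−0.033) = 96.3824
P₀ = V_4/(1+r)^4 = 96.3824/(1+0.0717)^4 = 73.0643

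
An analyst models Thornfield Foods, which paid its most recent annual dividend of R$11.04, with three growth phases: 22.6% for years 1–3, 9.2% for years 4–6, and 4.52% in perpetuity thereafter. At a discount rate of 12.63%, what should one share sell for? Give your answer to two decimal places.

R$246.75

Three-stage DDM. Project D₁…D_6; terminal Gordon value at t=6 with g = 0.0452; discount at r = 0.1263.
D_1 = 13.5350
D_2 = 16.5940
D_3 = 20.3442
D_4 = 22.2159
D_5 = 24.2597
D_6 = 26.4916
TV_6 = 27.6890/(0.1263−0.0452) = 341.4184
P₀ = Σ Dₜ/(1+r)ᵗ + TV_6/(1+r)^6 = 246.7533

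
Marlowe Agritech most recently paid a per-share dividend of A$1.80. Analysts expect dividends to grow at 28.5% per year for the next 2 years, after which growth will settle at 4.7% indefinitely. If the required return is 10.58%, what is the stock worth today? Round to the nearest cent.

A$47.80

Two-stage DDM. Project D₁…D_2 at 0.285, terminal growth 0.047, discount at r = 0.1058.
D_1 = 2.3130
D_2 = 2.9722
Terminal value at t=2: TV = D_3/(r−g) = 3.1119/(0.1058−0.047) = 52.9234
P₀ = 2.3130/(1+0.1058)^1 + 2.9722/(1+0.1058)^2 + 52.9234/(1+0.1058)^2 = 47.8031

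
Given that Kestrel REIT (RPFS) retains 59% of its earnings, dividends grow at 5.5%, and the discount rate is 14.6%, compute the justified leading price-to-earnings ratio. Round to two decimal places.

4.51

Payout ratio b = 1 − 0.59 = 0.41.
Justified leading P/E = b/(r−g) = 0.41/(0.146−0.055) = 4.5055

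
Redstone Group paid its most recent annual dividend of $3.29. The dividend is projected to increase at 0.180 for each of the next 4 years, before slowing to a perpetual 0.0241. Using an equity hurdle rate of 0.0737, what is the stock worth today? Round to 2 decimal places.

Two-stage DDM. Project D₁…D_4 at 0.18, terminal growth 0.0241, discount at r = 0.0737.
D_1 = 3.8822
D_2 = 4.5810
D_3 = 5.4056
D_4 = 6.3786
Terminal value at t=4: TV = D_5/(r−g) = 6.5323/(0.0737−0.0241) = 131.6996
P₀ = 3.8822/(1+0.0737)^1 + 4.5810/(1+0.0737)^2 + 5.4056/(1+0.0737)^3 + 6.3786/(1+0.0737)^4 + 131.6996/(1+0.0737)^4 = 115.8512

$115.85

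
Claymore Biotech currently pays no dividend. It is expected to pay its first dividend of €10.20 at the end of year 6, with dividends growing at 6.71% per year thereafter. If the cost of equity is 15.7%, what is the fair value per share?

Deferred-dividend DDM. At t=5 the remaining stream is a growing perpetuity with first payment D_6 = 10.20.
V_5 = D_6/(r−g) = 10.20/(0.157−0.0671) = 113.4594
P₀ = V_5/(1+r)^5 = 113.4594/(1+0.157)^5 = 54.7235

€54.72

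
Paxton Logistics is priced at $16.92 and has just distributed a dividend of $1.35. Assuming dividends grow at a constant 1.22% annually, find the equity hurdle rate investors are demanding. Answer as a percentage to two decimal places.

9.30%

Rearranging the constant-growth DDM: r = D₁/P₀ + g.
D₁ = 1.35 × (1 + 0.0122) = 1.3665.
r = 1.3665 / 16.92 + 0.0122 = 0.08076 + 0.0122 = 0.09296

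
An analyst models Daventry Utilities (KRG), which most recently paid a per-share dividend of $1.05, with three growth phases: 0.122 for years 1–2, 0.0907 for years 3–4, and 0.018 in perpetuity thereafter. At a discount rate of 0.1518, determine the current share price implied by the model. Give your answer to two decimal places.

Three-stage DDM. Project D₁…D_4; terminal Gordon value at t=4 with g = 0.018; discount at r = 0.1518.
D_1 = 1.1781
D_2 = 1.3218
D_3 = 1.4417
D_4 = 1.5725
TV_4 = 1.6008/(0.1518−0.018) = 11.9640
P₀ = Σ Dₜ/(1+r)ᵗ + TV_4/(1+r)^4 = 10.6540

$10.65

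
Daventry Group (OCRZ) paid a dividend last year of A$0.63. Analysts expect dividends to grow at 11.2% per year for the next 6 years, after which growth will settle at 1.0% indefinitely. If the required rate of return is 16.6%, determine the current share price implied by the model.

A$6.28

Two-stage DDM. Project D₁…D_6 at 0.112, terminal growth 0.01, discount at r = 0.166.
D_1 = 0.7006
D_2 = 0.7790
D_3 = 0.8663
D_4 = 0.9633
D_5 = 1.0712
D_6 = 1.1912
Terminal value at t=6: TV = D_7/(r−g) = 1.2031/(0.166−0.01) = 7.7120
P₀ = 0.7006/(1+0.166)^1 + 0.7790/(1+0.166)^2 + 0.8663/(1+0.166)^3 + 0.9633/(1+0.166)^4 + 1.0712/(1+0.166)^5 + 1.1912/(1+0.166)^6 + 7.7120/(1+0.166)^6 = 6.2813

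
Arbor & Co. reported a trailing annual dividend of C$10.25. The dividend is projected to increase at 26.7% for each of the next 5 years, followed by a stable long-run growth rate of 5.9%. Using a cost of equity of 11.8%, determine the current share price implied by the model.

C$419.67

Two-stage DDM. Project D₁…D_5 at 0.267, terminal growth 0.059, discount at r = 0.118.
D_1 = 12.9867
D_2 = 16.4542
D_3 = 20.8475
D_4 = 26.4138
D_5 = 33.4662
Terminal value at t=5: TV = D_6/(r−g) = 35.4407/(0.118−0.059) = 600.6907
P₀ = 12.9867/(1+0.118)^1 + 16.4542/(1+0.118)^2 + 20.8475/(1+0.118)^3 + 26.4138/(1+0.118)^4 + 33.4662/(1+0.118)^5 + 600.6907/(1+0.118)^5 = 419.6735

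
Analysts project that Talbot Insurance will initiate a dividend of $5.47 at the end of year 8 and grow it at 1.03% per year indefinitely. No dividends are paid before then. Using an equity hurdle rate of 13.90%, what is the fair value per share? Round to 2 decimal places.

$17.09

Deferred-dividend DDM. At t=7 the remaining stream is a growing perpetuity with first payment D_8 = 5.47.
V_7 = D_8/(r−g) = 5.47/(0.139−0.0103) = 42.5019
P₀ = V_7/(1+r)^7 = 42.5019/(1+0.139)^7 = 17.0900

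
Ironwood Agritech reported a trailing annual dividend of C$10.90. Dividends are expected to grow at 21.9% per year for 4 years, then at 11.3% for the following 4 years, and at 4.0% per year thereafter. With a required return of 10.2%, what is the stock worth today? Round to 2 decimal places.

C$408.24

Three-stage DDM. Project D₁…D_8; terminal Gordon value at t=8 with g = 0.04; discount at r = 0.102.
D_1 = 13.2871
D_2 = 16.1970
D_3 = 19.7441
D_4 = 24.0681
D_5 = 26.7878
D_6 = 29.8148
D_7 = 33.1839
D_8 = 36.9336
TV_8 = 38.4110/(0.102−0.04) = 619.5318
P₀ = Σ Dₜ/(1+r)ᵗ + TV_8/(1+r)^8 = 408.2389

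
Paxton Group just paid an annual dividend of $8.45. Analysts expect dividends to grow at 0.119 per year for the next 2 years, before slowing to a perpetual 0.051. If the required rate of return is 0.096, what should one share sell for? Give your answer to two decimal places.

Two-stage DDM. Project D₁…D_2 at 0.119, terminal growth 0.051, discount at r = 0.096.
D_1 = 9.4555
D_2 = 10.5808
Terminal value at t=2: TV = D_3/(r−g) = 11.1204/(0.096−0.051) = 247.1195
P₀ = 9.4555/(1+0.096)^1 + 10.5808/(1+0.096)^2 + 247.1195/(1+0.096)^2 = 223.1602

$223.16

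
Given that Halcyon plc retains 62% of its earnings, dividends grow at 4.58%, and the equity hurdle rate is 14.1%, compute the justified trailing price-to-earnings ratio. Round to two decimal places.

4.17

Payout ratio b = 1 − 0.62 = 0.38.
Justified trailing P/E = b(1+g)/(r−g) = 0.38×(1+0.0458)/(0.141−0.0458) = 4.1744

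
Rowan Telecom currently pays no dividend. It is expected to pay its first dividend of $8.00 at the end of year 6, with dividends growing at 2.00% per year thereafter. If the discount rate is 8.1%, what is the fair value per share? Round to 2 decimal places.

Deferred-dividend DDM. At t=5 the remaining stream is a growing perpetuity with first payment D_6 = 8.00.
V_5 = D_6/(r−g) = 8.00/(0.081−0.02) = 131.1475
P₀ = V_5/(1+r)^5 = 131.1475/(1+0.081)^5 = 88.8447

$88.84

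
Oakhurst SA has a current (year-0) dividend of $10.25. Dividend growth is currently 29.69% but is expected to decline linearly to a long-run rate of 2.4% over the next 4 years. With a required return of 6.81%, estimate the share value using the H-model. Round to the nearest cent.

H-model: P₀ = D₀[(1+g_L) + H(g_S−g_L)]/(r−g_L), with H = 4/2 = 2.
P₀ = 10.25 × [(1+0.024) + 2×(0.2969−0.024)] / (0.0681−0.024)
   = 10.25 × 1.5698 / 0.0441 = 364.8628

$364.86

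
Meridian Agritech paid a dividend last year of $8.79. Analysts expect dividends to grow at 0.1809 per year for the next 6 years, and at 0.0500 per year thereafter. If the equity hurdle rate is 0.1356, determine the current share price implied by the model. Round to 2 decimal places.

$196.96

Two-stage DDM. Project D₁…D_6 at 0.1809, terminal growth 0.05, discount at r = 0.1356.
D_1 = 10.3801
D_2 = 12.2579
D_3 = 14.4753
D_4 = 17.0939
D_5 = 20.1862
D_6 = 23.8379
Terminal value at t=6: TV = D_7/(r−g) = 25.0298/(0.1356−0.05) = 292.4039
P₀ = 10.3801/(1+0.1356)^1 + 12.2579/(1+0.1356)^2 + 14.4753/(1+0.1356)^3 + 17.0939/(1+0.1356)^4 + 20.1862/(1+0.1356)^5 + 23.8379/(1+0.1356)^6 + 292.4039/(1+0.1356)^6 = 196.9554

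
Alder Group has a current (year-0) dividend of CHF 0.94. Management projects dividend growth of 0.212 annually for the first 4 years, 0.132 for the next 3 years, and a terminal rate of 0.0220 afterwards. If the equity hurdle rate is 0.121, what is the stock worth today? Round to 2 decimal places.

CHF 22.17

Three-stage DDM. Project D₁…D_7; terminal Gordon value at t=7 with g = 0.022; discount at r = 0.121.
D_1 = 1.1393
D_2 = 1.3808
D_3 = 1.6735
D_4 = 2.0283
D_5 = 2.2961
D_6 = 2.5991
D_7 = 2.9422
TV_7 = 3.0070/(0.121−0.022) = 30.3734
P₀ = Σ Dₜ/(1+r)ᵗ + TV_7/(1+r)^7 = 22.1708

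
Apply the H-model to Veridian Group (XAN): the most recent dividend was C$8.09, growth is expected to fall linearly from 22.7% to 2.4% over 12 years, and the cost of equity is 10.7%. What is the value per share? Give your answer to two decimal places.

C$218.53

H-model: P₀ = D₀[(1+g_L) + H(g_S−g_L)]/(r−g_L), with H = 12/2 = 6.
P₀ = 8.09 × [(1+0.024) + 6×(0.227−0.024)] / (0.107−0.024)
   = 8.09 × 2.2420 / 0.083 = 218.5275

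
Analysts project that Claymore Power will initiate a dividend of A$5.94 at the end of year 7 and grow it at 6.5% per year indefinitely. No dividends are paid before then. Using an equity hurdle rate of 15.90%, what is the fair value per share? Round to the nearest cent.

Deferred-dividend DDM. At t=6 the remaining stream is a growing perpetuity with first payment D_7 = 5.94.
V_6 = D_7/(r−g) = 5.94/(0.159−0.065) = 63.1915
P₀ = V_6/(1+r)^6 = 63.1915/(1+0.159)^6 = 26.0710

A$26.07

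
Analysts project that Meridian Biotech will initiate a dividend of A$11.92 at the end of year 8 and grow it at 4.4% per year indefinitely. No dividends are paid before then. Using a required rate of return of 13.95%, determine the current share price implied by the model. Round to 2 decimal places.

Deferred-dividend DDM. At t=7 the remaining stream is a growing perpetuity with first payment D_8 = 11.92.
V_7 = D_8/(r−g) = 11.92/(0.1395−0.044) = 124.8168
P₀ = V_7/(1+r)^7 = 124.8168/(1+0.1395)^7 = 50.0348

A$50.03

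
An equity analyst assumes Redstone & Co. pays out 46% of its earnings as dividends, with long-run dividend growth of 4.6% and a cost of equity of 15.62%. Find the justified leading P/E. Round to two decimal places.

Justified leading P/E = b/(r−g) = 0.46/(0.1562−0.046) = 4.1742

4.17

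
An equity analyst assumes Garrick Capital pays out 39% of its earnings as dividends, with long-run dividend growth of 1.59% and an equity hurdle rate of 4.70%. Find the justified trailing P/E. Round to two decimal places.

12.74

Justified trailing P/E = b(1+g)/(r−g) = 0.39×(1+0.0159)/(0.047−0.0159) = 12.7396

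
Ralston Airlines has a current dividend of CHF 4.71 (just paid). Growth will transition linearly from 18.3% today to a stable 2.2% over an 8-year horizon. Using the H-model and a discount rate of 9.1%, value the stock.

CHF 113.72

H-model: P₀ = D₀[(1+g_L) + H(g_S−g_L)]/(r−g_L), with H = 8/2 = 4.
P₀ = 4.71 × [(1+0.022) + 4×(0.183−0.022)] / (0.091−0.022)
   = 4.71 × 1.6660 / 0.069 = 113.7226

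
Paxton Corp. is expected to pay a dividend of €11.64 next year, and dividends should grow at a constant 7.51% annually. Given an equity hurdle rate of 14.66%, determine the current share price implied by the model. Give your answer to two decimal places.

Gordon growth model: P₀ = D₁/(r − g), with D₁ = 11.64 given directly.
P₀ = 11.6400 / (0.1466 − 0.0751) = 11.6400 / 0.0715 = 162.7972

€162.80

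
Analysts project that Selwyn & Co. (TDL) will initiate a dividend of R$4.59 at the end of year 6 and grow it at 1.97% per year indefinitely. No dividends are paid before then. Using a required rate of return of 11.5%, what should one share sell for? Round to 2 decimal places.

Deferred-dividend DDM. At t=5 the remaining stream is a growing perpetuity with first payment D_6 = 4.59.
V_5 = D_6/(r−g) = 4.59/(0.115−0.0197) = 48.1637
P₀ = V_5/(1+r)^5 = 48.1637/(1+0.115)^5 = 27.9477

R$27.95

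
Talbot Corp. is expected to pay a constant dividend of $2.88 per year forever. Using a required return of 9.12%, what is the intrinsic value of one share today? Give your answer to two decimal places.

Zero-growth DDM (perpetuity): P₀ = D/r = 2.88 / 0.0912 = 31.5789

$31.58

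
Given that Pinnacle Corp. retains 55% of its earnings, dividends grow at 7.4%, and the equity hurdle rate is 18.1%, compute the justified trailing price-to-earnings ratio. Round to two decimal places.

Payout ratio b = 1 − 0.55 = 0.45.
Justified trailing P/E = b(1+g)/(r−g) = 0.45×(1+0.074)/(0.181−0.074) = 4.5168

4.52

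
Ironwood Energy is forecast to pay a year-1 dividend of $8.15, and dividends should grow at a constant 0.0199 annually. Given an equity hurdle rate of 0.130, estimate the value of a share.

$74.02

Gordon growth model: P₀ = D₁/(r − g), with D₁ = 8.15 given directly.
P₀ = 8.1500 / (0.13 − 0.0199) = 8.1500 / 0.1101 = 74.0236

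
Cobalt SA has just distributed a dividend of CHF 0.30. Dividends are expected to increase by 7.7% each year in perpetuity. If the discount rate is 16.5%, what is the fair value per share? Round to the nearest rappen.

CHF 3.67

Gordon growth model: P₀ = D₁/(r − g). D₁ = 0.30 × (1 + 0.077) = 0.3231.
P₀ = 0.3231 / (0.165 − 0.077) = 0.3231 / 0.088 = 3.6716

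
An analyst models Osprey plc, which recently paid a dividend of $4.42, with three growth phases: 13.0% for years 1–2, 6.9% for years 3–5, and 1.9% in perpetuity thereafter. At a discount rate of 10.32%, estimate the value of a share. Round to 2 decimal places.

Three-stage DDM. Project D₁…D_5; terminal Gordon value at t=5 with g = 0.019; discount at r = 0.1032.
D_1 = 4.9946
D_2 = 5.6439
D_3 = 6.0333
D_4 = 6.4496
D_5 = 6.8947
TV_5 = 7.0256/(0.1032−0.019) = 83.4400
P₀ = Σ Dₜ/(1+r)ᵗ + TV_5/(1+r)^5 = 73.2945

$73.29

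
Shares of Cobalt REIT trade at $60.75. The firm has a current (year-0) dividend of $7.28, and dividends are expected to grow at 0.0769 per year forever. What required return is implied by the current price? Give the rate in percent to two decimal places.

20.60%

Rearranging the constant-growth DDM: r = D₁/P₀ + g.
D₁ = 7.28 × (1 + 0.0769) = 7.8398.
r = 7.8398 / 60.75 + 0.0769 = 0.12905 + 0.0769 = 0.20595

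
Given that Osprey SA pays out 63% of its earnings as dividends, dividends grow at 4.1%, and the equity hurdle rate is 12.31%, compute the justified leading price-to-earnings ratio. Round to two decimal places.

Justified leading P/E = b/(r−g) = 0.63/(0.1231−0.041) = 7.6736

7.67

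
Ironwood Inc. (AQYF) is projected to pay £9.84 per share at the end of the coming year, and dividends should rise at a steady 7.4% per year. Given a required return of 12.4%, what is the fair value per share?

Gordon growth model: P₀ = D₁/(r − g), with D₁ = 9.84 given directly.
P₀ = 9.8400 / (0.124 − 0.074) = 9.8400 / 0.05 = 196.8000

£196.80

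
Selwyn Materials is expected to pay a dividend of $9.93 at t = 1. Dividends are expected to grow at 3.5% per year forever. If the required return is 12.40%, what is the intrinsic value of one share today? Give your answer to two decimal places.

$111.57

Gordon growth model: P₀ = D₁/(r − g), with D₁ = 9.93 given directly.
P₀ = 9.9300 / (0.124 − 0.035) = 9.9300 / 0.089 = 111.5730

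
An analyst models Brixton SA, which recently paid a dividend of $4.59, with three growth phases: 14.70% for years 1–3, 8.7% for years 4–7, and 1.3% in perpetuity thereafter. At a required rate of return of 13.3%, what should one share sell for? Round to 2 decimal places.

$65.37

Three-stage DDM. Project D₁…D_7; terminal Gordon value at t=7 with g = 0.013; discount at r = 0.133.
D_1 = 5.2647
D_2 = 6.0386
D_3 = 6.9263
D_4 = 7.5289
D_5 = 8.1839
D_6 = 8.8959
D_7 = 9.6699
TV_7 = 9.7956/(0.133−0.013) = 81.6299
P₀ = Σ Dₜ/(1+r)ᵗ + TV_7/(1+r)^7 = 65.3652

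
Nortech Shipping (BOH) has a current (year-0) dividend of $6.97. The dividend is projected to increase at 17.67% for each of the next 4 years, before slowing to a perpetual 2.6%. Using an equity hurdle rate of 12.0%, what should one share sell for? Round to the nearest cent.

$124.28

Two-stage DDM. Project D₁…D_4 at 0.1767, terminal growth 0.026, discount at r = 0.12.
D_1 = 8.2016
D_2 = 9.6508
D_3 = 11.3561
D_4 = 13.3627
Terminal value at t=4: TV = D_5/(r−g) = 13.7102/(0.12−0.026) = 145.8530
P₀ = 8.2016/(1+0.12)^1 + 9.6508/(1+0.12)^2 + 11.3561/(1+0.12)^3 + 13.3627/(1+0.12)^4 + 145.8530/(1+0.12)^4 = 124.2840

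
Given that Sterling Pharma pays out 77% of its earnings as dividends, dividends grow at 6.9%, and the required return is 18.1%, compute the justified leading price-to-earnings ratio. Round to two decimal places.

6.87

Justified leading P/E = b/(r−g) = 0.77/(0.181−0.069) = 6.8750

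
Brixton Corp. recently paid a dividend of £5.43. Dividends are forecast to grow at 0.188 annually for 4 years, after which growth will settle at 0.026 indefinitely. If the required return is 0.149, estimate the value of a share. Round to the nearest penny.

Two-stage DDM. Project D₁…D_4 at 0.188, terminal growth 0.026, discount at r = 0.149.
D_1 = 6.4508
D_2 = 7.6636
D_3 = 9.1044
D_4 = 10.8160
Terminal value at t=4: TV = D_5/(r−g) = 11.0972/(0.149−0.026) = 90.2210
P₀ = 6.4508/(1+0.149)^1 + 7.6636/(1+0.149)^2 + 9.1044/(1+0.149)^3 + 10.8160/(1+0.149)^4 + 90.2210/(1+0.149)^4 = 75.3907

£75.39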